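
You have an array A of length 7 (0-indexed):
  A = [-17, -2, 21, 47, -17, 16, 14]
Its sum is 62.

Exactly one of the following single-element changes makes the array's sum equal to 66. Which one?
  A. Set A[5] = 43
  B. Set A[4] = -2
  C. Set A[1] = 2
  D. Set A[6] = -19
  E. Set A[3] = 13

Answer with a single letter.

Option A: A[5] 16->43, delta=27, new_sum=62+(27)=89
Option B: A[4] -17->-2, delta=15, new_sum=62+(15)=77
Option C: A[1] -2->2, delta=4, new_sum=62+(4)=66 <-- matches target
Option D: A[6] 14->-19, delta=-33, new_sum=62+(-33)=29
Option E: A[3] 47->13, delta=-34, new_sum=62+(-34)=28

Answer: C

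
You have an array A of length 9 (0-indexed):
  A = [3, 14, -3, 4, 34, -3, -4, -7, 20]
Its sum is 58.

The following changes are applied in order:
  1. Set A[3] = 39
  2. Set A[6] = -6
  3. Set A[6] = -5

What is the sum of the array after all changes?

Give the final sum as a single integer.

Initial sum: 58
Change 1: A[3] 4 -> 39, delta = 35, sum = 93
Change 2: A[6] -4 -> -6, delta = -2, sum = 91
Change 3: A[6] -6 -> -5, delta = 1, sum = 92

Answer: 92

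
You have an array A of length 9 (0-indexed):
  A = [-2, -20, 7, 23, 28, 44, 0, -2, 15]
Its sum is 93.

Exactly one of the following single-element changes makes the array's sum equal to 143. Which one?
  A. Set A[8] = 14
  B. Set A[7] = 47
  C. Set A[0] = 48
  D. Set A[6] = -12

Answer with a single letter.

Answer: C

Derivation:
Option A: A[8] 15->14, delta=-1, new_sum=93+(-1)=92
Option B: A[7] -2->47, delta=49, new_sum=93+(49)=142
Option C: A[0] -2->48, delta=50, new_sum=93+(50)=143 <-- matches target
Option D: A[6] 0->-12, delta=-12, new_sum=93+(-12)=81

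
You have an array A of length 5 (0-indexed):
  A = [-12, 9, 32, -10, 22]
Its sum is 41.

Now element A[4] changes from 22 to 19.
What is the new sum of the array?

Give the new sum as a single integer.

Answer: 38

Derivation:
Old value at index 4: 22
New value at index 4: 19
Delta = 19 - 22 = -3
New sum = old_sum + delta = 41 + (-3) = 38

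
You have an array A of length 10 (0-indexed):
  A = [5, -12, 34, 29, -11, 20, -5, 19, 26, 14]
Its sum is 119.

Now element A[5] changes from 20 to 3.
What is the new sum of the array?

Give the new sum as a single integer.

Answer: 102

Derivation:
Old value at index 5: 20
New value at index 5: 3
Delta = 3 - 20 = -17
New sum = old_sum + delta = 119 + (-17) = 102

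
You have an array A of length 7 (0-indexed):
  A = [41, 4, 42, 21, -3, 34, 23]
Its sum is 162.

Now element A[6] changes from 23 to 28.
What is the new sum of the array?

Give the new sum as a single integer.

Old value at index 6: 23
New value at index 6: 28
Delta = 28 - 23 = 5
New sum = old_sum + delta = 162 + (5) = 167

Answer: 167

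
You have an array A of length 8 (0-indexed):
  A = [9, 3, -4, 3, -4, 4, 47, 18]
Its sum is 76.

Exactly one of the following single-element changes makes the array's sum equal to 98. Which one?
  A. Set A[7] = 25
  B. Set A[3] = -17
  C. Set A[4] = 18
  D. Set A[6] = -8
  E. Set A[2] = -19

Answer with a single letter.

Answer: C

Derivation:
Option A: A[7] 18->25, delta=7, new_sum=76+(7)=83
Option B: A[3] 3->-17, delta=-20, new_sum=76+(-20)=56
Option C: A[4] -4->18, delta=22, new_sum=76+(22)=98 <-- matches target
Option D: A[6] 47->-8, delta=-55, new_sum=76+(-55)=21
Option E: A[2] -4->-19, delta=-15, new_sum=76+(-15)=61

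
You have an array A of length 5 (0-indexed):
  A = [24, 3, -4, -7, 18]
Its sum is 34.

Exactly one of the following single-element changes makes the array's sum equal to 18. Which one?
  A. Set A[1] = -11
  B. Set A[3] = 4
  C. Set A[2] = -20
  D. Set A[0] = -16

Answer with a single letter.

Option A: A[1] 3->-11, delta=-14, new_sum=34+(-14)=20
Option B: A[3] -7->4, delta=11, new_sum=34+(11)=45
Option C: A[2] -4->-20, delta=-16, new_sum=34+(-16)=18 <-- matches target
Option D: A[0] 24->-16, delta=-40, new_sum=34+(-40)=-6

Answer: C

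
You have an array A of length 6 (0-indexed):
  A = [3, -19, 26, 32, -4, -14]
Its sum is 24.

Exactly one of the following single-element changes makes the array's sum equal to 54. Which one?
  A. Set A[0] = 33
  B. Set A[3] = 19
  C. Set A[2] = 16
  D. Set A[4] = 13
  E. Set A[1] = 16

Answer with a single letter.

Answer: A

Derivation:
Option A: A[0] 3->33, delta=30, new_sum=24+(30)=54 <-- matches target
Option B: A[3] 32->19, delta=-13, new_sum=24+(-13)=11
Option C: A[2] 26->16, delta=-10, new_sum=24+(-10)=14
Option D: A[4] -4->13, delta=17, new_sum=24+(17)=41
Option E: A[1] -19->16, delta=35, new_sum=24+(35)=59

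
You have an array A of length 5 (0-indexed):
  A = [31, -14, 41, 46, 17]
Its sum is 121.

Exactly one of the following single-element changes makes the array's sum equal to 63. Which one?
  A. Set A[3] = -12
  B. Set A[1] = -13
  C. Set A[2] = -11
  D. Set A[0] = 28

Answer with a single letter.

Answer: A

Derivation:
Option A: A[3] 46->-12, delta=-58, new_sum=121+(-58)=63 <-- matches target
Option B: A[1] -14->-13, delta=1, new_sum=121+(1)=122
Option C: A[2] 41->-11, delta=-52, new_sum=121+(-52)=69
Option D: A[0] 31->28, delta=-3, new_sum=121+(-3)=118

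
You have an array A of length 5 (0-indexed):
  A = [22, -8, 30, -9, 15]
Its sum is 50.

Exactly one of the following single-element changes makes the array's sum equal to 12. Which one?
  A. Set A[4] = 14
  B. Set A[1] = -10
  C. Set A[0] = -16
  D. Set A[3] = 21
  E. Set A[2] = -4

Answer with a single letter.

Option A: A[4] 15->14, delta=-1, new_sum=50+(-1)=49
Option B: A[1] -8->-10, delta=-2, new_sum=50+(-2)=48
Option C: A[0] 22->-16, delta=-38, new_sum=50+(-38)=12 <-- matches target
Option D: A[3] -9->21, delta=30, new_sum=50+(30)=80
Option E: A[2] 30->-4, delta=-34, new_sum=50+(-34)=16

Answer: C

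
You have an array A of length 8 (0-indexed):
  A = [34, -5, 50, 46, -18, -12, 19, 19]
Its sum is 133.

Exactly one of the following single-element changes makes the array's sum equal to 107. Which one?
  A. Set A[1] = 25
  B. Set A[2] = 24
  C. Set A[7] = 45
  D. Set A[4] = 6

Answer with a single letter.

Answer: B

Derivation:
Option A: A[1] -5->25, delta=30, new_sum=133+(30)=163
Option B: A[2] 50->24, delta=-26, new_sum=133+(-26)=107 <-- matches target
Option C: A[7] 19->45, delta=26, new_sum=133+(26)=159
Option D: A[4] -18->6, delta=24, new_sum=133+(24)=157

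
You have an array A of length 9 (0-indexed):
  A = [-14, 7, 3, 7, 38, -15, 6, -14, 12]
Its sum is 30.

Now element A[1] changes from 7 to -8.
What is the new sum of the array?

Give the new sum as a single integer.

Old value at index 1: 7
New value at index 1: -8
Delta = -8 - 7 = -15
New sum = old_sum + delta = 30 + (-15) = 15

Answer: 15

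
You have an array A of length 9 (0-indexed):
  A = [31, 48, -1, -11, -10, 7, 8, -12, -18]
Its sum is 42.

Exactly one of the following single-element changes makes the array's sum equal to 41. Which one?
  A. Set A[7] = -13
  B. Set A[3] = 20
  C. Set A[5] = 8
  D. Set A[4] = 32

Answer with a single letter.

Option A: A[7] -12->-13, delta=-1, new_sum=42+(-1)=41 <-- matches target
Option B: A[3] -11->20, delta=31, new_sum=42+(31)=73
Option C: A[5] 7->8, delta=1, new_sum=42+(1)=43
Option D: A[4] -10->32, delta=42, new_sum=42+(42)=84

Answer: A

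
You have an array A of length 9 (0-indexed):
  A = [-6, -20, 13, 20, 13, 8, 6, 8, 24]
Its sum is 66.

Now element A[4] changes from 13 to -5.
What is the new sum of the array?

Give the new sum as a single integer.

Answer: 48

Derivation:
Old value at index 4: 13
New value at index 4: -5
Delta = -5 - 13 = -18
New sum = old_sum + delta = 66 + (-18) = 48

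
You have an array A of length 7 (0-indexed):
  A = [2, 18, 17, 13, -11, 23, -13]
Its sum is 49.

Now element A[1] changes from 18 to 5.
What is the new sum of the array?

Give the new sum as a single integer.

Old value at index 1: 18
New value at index 1: 5
Delta = 5 - 18 = -13
New sum = old_sum + delta = 49 + (-13) = 36

Answer: 36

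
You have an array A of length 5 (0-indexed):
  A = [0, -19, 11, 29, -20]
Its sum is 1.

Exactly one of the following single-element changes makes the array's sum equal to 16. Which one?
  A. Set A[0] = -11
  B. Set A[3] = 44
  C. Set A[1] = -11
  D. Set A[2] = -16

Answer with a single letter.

Answer: B

Derivation:
Option A: A[0] 0->-11, delta=-11, new_sum=1+(-11)=-10
Option B: A[3] 29->44, delta=15, new_sum=1+(15)=16 <-- matches target
Option C: A[1] -19->-11, delta=8, new_sum=1+(8)=9
Option D: A[2] 11->-16, delta=-27, new_sum=1+(-27)=-26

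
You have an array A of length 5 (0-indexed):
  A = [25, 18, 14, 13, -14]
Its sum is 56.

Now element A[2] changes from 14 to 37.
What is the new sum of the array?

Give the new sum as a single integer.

Answer: 79

Derivation:
Old value at index 2: 14
New value at index 2: 37
Delta = 37 - 14 = 23
New sum = old_sum + delta = 56 + (23) = 79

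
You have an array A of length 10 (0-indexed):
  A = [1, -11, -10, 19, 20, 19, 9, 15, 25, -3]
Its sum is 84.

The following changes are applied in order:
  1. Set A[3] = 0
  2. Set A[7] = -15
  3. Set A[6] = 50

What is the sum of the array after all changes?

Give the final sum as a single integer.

Initial sum: 84
Change 1: A[3] 19 -> 0, delta = -19, sum = 65
Change 2: A[7] 15 -> -15, delta = -30, sum = 35
Change 3: A[6] 9 -> 50, delta = 41, sum = 76

Answer: 76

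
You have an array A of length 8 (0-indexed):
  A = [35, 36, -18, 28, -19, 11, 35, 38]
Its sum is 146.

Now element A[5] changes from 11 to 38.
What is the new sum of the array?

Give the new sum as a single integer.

Answer: 173

Derivation:
Old value at index 5: 11
New value at index 5: 38
Delta = 38 - 11 = 27
New sum = old_sum + delta = 146 + (27) = 173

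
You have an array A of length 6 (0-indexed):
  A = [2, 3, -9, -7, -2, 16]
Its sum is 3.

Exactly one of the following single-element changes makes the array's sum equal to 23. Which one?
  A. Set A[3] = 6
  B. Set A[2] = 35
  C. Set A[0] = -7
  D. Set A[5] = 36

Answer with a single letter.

Option A: A[3] -7->6, delta=13, new_sum=3+(13)=16
Option B: A[2] -9->35, delta=44, new_sum=3+(44)=47
Option C: A[0] 2->-7, delta=-9, new_sum=3+(-9)=-6
Option D: A[5] 16->36, delta=20, new_sum=3+(20)=23 <-- matches target

Answer: D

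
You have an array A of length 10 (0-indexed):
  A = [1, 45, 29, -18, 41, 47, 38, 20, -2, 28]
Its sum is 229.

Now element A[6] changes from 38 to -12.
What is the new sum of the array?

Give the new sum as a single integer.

Old value at index 6: 38
New value at index 6: -12
Delta = -12 - 38 = -50
New sum = old_sum + delta = 229 + (-50) = 179

Answer: 179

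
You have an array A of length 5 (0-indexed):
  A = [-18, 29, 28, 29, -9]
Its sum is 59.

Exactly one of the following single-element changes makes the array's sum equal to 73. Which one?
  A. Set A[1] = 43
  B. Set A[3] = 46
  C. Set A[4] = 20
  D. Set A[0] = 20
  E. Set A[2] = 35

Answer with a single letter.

Answer: A

Derivation:
Option A: A[1] 29->43, delta=14, new_sum=59+(14)=73 <-- matches target
Option B: A[3] 29->46, delta=17, new_sum=59+(17)=76
Option C: A[4] -9->20, delta=29, new_sum=59+(29)=88
Option D: A[0] -18->20, delta=38, new_sum=59+(38)=97
Option E: A[2] 28->35, delta=7, new_sum=59+(7)=66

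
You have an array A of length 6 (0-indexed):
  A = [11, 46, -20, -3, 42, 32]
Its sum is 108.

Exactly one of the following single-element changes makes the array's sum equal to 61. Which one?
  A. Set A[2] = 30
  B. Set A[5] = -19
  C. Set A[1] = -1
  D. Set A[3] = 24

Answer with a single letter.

Option A: A[2] -20->30, delta=50, new_sum=108+(50)=158
Option B: A[5] 32->-19, delta=-51, new_sum=108+(-51)=57
Option C: A[1] 46->-1, delta=-47, new_sum=108+(-47)=61 <-- matches target
Option D: A[3] -3->24, delta=27, new_sum=108+(27)=135

Answer: C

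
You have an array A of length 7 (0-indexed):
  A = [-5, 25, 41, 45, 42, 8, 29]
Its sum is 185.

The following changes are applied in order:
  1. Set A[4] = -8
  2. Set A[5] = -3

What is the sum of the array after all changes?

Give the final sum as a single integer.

Initial sum: 185
Change 1: A[4] 42 -> -8, delta = -50, sum = 135
Change 2: A[5] 8 -> -3, delta = -11, sum = 124

Answer: 124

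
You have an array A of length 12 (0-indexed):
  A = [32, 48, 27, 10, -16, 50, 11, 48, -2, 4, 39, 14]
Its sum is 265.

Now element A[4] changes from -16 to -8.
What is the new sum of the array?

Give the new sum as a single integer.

Answer: 273

Derivation:
Old value at index 4: -16
New value at index 4: -8
Delta = -8 - -16 = 8
New sum = old_sum + delta = 265 + (8) = 273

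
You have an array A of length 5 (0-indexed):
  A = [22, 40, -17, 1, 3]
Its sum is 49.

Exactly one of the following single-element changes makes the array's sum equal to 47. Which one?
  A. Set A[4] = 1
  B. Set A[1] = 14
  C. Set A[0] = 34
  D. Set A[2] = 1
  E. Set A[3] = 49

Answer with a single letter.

Answer: A

Derivation:
Option A: A[4] 3->1, delta=-2, new_sum=49+(-2)=47 <-- matches target
Option B: A[1] 40->14, delta=-26, new_sum=49+(-26)=23
Option C: A[0] 22->34, delta=12, new_sum=49+(12)=61
Option D: A[2] -17->1, delta=18, new_sum=49+(18)=67
Option E: A[3] 1->49, delta=48, new_sum=49+(48)=97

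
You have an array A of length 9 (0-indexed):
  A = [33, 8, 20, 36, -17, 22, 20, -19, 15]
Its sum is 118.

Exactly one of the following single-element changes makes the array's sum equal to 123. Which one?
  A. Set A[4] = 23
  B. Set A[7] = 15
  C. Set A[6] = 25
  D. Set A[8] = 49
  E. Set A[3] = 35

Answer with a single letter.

Option A: A[4] -17->23, delta=40, new_sum=118+(40)=158
Option B: A[7] -19->15, delta=34, new_sum=118+(34)=152
Option C: A[6] 20->25, delta=5, new_sum=118+(5)=123 <-- matches target
Option D: A[8] 15->49, delta=34, new_sum=118+(34)=152
Option E: A[3] 36->35, delta=-1, new_sum=118+(-1)=117

Answer: C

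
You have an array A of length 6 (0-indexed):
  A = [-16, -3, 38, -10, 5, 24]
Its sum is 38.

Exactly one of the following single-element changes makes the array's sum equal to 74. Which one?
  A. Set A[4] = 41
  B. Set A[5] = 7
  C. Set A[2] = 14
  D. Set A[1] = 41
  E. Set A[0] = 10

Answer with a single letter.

Answer: A

Derivation:
Option A: A[4] 5->41, delta=36, new_sum=38+(36)=74 <-- matches target
Option B: A[5] 24->7, delta=-17, new_sum=38+(-17)=21
Option C: A[2] 38->14, delta=-24, new_sum=38+(-24)=14
Option D: A[1] -3->41, delta=44, new_sum=38+(44)=82
Option E: A[0] -16->10, delta=26, new_sum=38+(26)=64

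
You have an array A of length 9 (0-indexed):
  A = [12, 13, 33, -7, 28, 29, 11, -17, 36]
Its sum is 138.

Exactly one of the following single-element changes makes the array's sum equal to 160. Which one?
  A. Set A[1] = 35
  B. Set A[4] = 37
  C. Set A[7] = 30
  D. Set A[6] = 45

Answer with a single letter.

Answer: A

Derivation:
Option A: A[1] 13->35, delta=22, new_sum=138+(22)=160 <-- matches target
Option B: A[4] 28->37, delta=9, new_sum=138+(9)=147
Option C: A[7] -17->30, delta=47, new_sum=138+(47)=185
Option D: A[6] 11->45, delta=34, new_sum=138+(34)=172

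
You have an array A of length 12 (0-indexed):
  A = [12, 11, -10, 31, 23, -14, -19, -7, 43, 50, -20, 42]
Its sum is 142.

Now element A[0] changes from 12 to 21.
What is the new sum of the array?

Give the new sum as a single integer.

Old value at index 0: 12
New value at index 0: 21
Delta = 21 - 12 = 9
New sum = old_sum + delta = 142 + (9) = 151

Answer: 151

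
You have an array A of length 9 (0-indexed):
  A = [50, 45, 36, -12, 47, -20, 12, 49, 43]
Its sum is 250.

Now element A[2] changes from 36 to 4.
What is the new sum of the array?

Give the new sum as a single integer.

Answer: 218

Derivation:
Old value at index 2: 36
New value at index 2: 4
Delta = 4 - 36 = -32
New sum = old_sum + delta = 250 + (-32) = 218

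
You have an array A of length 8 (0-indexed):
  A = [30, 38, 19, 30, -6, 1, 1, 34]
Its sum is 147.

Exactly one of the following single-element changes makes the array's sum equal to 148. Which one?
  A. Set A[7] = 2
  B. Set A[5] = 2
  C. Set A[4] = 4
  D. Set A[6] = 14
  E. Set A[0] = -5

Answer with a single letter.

Option A: A[7] 34->2, delta=-32, new_sum=147+(-32)=115
Option B: A[5] 1->2, delta=1, new_sum=147+(1)=148 <-- matches target
Option C: A[4] -6->4, delta=10, new_sum=147+(10)=157
Option D: A[6] 1->14, delta=13, new_sum=147+(13)=160
Option E: A[0] 30->-5, delta=-35, new_sum=147+(-35)=112

Answer: B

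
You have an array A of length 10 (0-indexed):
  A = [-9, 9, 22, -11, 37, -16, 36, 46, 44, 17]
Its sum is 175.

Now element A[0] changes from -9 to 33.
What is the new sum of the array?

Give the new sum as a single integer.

Answer: 217

Derivation:
Old value at index 0: -9
New value at index 0: 33
Delta = 33 - -9 = 42
New sum = old_sum + delta = 175 + (42) = 217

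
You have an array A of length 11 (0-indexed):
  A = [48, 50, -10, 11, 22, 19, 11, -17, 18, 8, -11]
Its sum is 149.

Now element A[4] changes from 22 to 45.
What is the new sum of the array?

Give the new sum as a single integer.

Old value at index 4: 22
New value at index 4: 45
Delta = 45 - 22 = 23
New sum = old_sum + delta = 149 + (23) = 172

Answer: 172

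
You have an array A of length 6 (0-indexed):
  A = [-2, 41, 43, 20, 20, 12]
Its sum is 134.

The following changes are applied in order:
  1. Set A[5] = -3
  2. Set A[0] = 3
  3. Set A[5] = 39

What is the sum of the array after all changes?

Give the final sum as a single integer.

Answer: 166

Derivation:
Initial sum: 134
Change 1: A[5] 12 -> -3, delta = -15, sum = 119
Change 2: A[0] -2 -> 3, delta = 5, sum = 124
Change 3: A[5] -3 -> 39, delta = 42, sum = 166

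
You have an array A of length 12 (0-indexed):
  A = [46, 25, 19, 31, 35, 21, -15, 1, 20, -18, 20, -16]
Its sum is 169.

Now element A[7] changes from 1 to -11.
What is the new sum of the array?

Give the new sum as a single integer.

Old value at index 7: 1
New value at index 7: -11
Delta = -11 - 1 = -12
New sum = old_sum + delta = 169 + (-12) = 157

Answer: 157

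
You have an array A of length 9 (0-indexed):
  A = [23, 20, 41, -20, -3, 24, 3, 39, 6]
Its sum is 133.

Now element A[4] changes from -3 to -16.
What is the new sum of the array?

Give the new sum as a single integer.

Old value at index 4: -3
New value at index 4: -16
Delta = -16 - -3 = -13
New sum = old_sum + delta = 133 + (-13) = 120

Answer: 120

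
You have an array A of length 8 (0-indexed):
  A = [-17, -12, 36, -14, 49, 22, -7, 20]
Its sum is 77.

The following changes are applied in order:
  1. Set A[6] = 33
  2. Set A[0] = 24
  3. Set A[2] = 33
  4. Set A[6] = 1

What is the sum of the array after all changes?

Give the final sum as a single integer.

Answer: 123

Derivation:
Initial sum: 77
Change 1: A[6] -7 -> 33, delta = 40, sum = 117
Change 2: A[0] -17 -> 24, delta = 41, sum = 158
Change 3: A[2] 36 -> 33, delta = -3, sum = 155
Change 4: A[6] 33 -> 1, delta = -32, sum = 123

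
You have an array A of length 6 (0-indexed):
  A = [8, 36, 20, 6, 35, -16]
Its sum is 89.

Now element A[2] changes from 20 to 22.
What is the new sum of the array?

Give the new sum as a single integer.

Old value at index 2: 20
New value at index 2: 22
Delta = 22 - 20 = 2
New sum = old_sum + delta = 89 + (2) = 91

Answer: 91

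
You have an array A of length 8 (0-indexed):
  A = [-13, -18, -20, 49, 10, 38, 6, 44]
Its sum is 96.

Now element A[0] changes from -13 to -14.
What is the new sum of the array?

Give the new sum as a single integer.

Answer: 95

Derivation:
Old value at index 0: -13
New value at index 0: -14
Delta = -14 - -13 = -1
New sum = old_sum + delta = 96 + (-1) = 95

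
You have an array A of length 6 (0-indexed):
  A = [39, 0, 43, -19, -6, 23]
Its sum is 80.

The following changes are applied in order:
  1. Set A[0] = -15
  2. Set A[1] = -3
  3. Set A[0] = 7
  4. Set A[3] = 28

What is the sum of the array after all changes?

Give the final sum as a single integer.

Answer: 92

Derivation:
Initial sum: 80
Change 1: A[0] 39 -> -15, delta = -54, sum = 26
Change 2: A[1] 0 -> -3, delta = -3, sum = 23
Change 3: A[0] -15 -> 7, delta = 22, sum = 45
Change 4: A[3] -19 -> 28, delta = 47, sum = 92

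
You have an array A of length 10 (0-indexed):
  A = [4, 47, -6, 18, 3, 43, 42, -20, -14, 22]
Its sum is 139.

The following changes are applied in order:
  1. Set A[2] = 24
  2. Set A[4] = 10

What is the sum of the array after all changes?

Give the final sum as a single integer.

Answer: 176

Derivation:
Initial sum: 139
Change 1: A[2] -6 -> 24, delta = 30, sum = 169
Change 2: A[4] 3 -> 10, delta = 7, sum = 176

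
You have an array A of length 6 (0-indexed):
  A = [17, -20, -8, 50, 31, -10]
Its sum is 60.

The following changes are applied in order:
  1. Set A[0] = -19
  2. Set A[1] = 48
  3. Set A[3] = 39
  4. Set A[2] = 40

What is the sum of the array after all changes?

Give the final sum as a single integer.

Initial sum: 60
Change 1: A[0] 17 -> -19, delta = -36, sum = 24
Change 2: A[1] -20 -> 48, delta = 68, sum = 92
Change 3: A[3] 50 -> 39, delta = -11, sum = 81
Change 4: A[2] -8 -> 40, delta = 48, sum = 129

Answer: 129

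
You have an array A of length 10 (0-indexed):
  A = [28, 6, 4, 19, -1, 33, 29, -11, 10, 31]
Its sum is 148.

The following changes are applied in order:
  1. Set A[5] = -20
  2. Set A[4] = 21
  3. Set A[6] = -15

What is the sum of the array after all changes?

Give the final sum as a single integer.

Answer: 73

Derivation:
Initial sum: 148
Change 1: A[5] 33 -> -20, delta = -53, sum = 95
Change 2: A[4] -1 -> 21, delta = 22, sum = 117
Change 3: A[6] 29 -> -15, delta = -44, sum = 73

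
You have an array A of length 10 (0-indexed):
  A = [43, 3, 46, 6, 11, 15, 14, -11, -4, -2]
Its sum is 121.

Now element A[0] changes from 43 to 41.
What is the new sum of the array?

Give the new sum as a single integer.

Answer: 119

Derivation:
Old value at index 0: 43
New value at index 0: 41
Delta = 41 - 43 = -2
New sum = old_sum + delta = 121 + (-2) = 119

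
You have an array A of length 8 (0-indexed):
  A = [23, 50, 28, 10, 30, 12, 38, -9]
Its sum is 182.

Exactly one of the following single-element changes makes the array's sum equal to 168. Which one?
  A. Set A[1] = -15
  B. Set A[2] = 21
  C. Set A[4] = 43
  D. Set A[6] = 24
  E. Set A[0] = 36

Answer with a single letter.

Answer: D

Derivation:
Option A: A[1] 50->-15, delta=-65, new_sum=182+(-65)=117
Option B: A[2] 28->21, delta=-7, new_sum=182+(-7)=175
Option C: A[4] 30->43, delta=13, new_sum=182+(13)=195
Option D: A[6] 38->24, delta=-14, new_sum=182+(-14)=168 <-- matches target
Option E: A[0] 23->36, delta=13, new_sum=182+(13)=195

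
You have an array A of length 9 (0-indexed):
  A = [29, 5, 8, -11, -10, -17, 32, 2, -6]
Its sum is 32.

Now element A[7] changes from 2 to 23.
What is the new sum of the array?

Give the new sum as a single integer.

Old value at index 7: 2
New value at index 7: 23
Delta = 23 - 2 = 21
New sum = old_sum + delta = 32 + (21) = 53

Answer: 53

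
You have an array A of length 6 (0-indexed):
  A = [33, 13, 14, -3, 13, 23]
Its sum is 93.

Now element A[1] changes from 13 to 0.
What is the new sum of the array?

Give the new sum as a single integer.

Old value at index 1: 13
New value at index 1: 0
Delta = 0 - 13 = -13
New sum = old_sum + delta = 93 + (-13) = 80

Answer: 80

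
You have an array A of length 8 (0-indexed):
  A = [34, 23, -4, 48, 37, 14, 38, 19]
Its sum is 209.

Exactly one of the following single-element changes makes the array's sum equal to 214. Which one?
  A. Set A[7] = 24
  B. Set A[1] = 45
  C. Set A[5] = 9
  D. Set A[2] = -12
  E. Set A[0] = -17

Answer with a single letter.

Option A: A[7] 19->24, delta=5, new_sum=209+(5)=214 <-- matches target
Option B: A[1] 23->45, delta=22, new_sum=209+(22)=231
Option C: A[5] 14->9, delta=-5, new_sum=209+(-5)=204
Option D: A[2] -4->-12, delta=-8, new_sum=209+(-8)=201
Option E: A[0] 34->-17, delta=-51, new_sum=209+(-51)=158

Answer: A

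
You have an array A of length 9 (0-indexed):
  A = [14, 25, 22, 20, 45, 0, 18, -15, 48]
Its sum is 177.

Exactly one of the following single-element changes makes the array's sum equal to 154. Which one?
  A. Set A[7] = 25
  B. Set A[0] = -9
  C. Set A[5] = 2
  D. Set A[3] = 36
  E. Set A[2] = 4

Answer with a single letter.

Answer: B

Derivation:
Option A: A[7] -15->25, delta=40, new_sum=177+(40)=217
Option B: A[0] 14->-9, delta=-23, new_sum=177+(-23)=154 <-- matches target
Option C: A[5] 0->2, delta=2, new_sum=177+(2)=179
Option D: A[3] 20->36, delta=16, new_sum=177+(16)=193
Option E: A[2] 22->4, delta=-18, new_sum=177+(-18)=159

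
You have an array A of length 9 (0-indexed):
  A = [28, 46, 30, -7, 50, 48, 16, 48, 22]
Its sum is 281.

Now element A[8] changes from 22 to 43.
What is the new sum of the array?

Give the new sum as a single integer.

Old value at index 8: 22
New value at index 8: 43
Delta = 43 - 22 = 21
New sum = old_sum + delta = 281 + (21) = 302

Answer: 302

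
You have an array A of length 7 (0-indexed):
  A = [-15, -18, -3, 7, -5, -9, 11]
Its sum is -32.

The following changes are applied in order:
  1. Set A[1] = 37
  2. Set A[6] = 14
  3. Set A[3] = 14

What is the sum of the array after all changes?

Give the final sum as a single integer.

Initial sum: -32
Change 1: A[1] -18 -> 37, delta = 55, sum = 23
Change 2: A[6] 11 -> 14, delta = 3, sum = 26
Change 3: A[3] 7 -> 14, delta = 7, sum = 33

Answer: 33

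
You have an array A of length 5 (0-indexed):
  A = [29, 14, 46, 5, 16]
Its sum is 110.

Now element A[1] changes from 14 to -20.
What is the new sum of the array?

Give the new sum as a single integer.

Old value at index 1: 14
New value at index 1: -20
Delta = -20 - 14 = -34
New sum = old_sum + delta = 110 + (-34) = 76

Answer: 76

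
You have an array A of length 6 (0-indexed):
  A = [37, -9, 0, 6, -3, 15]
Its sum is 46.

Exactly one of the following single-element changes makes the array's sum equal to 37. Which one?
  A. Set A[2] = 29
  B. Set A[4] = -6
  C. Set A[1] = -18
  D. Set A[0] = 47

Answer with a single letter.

Option A: A[2] 0->29, delta=29, new_sum=46+(29)=75
Option B: A[4] -3->-6, delta=-3, new_sum=46+(-3)=43
Option C: A[1] -9->-18, delta=-9, new_sum=46+(-9)=37 <-- matches target
Option D: A[0] 37->47, delta=10, new_sum=46+(10)=56

Answer: C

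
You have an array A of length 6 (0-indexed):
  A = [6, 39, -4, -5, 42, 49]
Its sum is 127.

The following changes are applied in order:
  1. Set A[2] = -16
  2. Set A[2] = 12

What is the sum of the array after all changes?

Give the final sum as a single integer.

Answer: 143

Derivation:
Initial sum: 127
Change 1: A[2] -4 -> -16, delta = -12, sum = 115
Change 2: A[2] -16 -> 12, delta = 28, sum = 143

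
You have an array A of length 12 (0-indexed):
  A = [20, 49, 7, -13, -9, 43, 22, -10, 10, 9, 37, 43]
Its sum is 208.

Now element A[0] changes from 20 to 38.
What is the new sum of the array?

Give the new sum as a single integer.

Old value at index 0: 20
New value at index 0: 38
Delta = 38 - 20 = 18
New sum = old_sum + delta = 208 + (18) = 226

Answer: 226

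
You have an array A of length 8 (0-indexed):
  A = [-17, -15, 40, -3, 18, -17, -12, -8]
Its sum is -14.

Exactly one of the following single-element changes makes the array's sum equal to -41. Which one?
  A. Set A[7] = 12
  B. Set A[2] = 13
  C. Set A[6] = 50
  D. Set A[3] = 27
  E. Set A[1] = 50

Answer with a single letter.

Answer: B

Derivation:
Option A: A[7] -8->12, delta=20, new_sum=-14+(20)=6
Option B: A[2] 40->13, delta=-27, new_sum=-14+(-27)=-41 <-- matches target
Option C: A[6] -12->50, delta=62, new_sum=-14+(62)=48
Option D: A[3] -3->27, delta=30, new_sum=-14+(30)=16
Option E: A[1] -15->50, delta=65, new_sum=-14+(65)=51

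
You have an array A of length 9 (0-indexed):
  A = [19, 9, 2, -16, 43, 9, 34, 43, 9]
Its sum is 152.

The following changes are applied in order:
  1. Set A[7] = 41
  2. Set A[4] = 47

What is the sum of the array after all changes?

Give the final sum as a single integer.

Initial sum: 152
Change 1: A[7] 43 -> 41, delta = -2, sum = 150
Change 2: A[4] 43 -> 47, delta = 4, sum = 154

Answer: 154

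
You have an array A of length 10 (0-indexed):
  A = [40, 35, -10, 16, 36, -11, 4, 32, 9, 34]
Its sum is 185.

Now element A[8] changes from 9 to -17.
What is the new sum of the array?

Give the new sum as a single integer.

Answer: 159

Derivation:
Old value at index 8: 9
New value at index 8: -17
Delta = -17 - 9 = -26
New sum = old_sum + delta = 185 + (-26) = 159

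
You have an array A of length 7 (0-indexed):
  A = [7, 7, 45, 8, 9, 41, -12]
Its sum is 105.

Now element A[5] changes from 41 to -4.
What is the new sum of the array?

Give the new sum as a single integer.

Answer: 60

Derivation:
Old value at index 5: 41
New value at index 5: -4
Delta = -4 - 41 = -45
New sum = old_sum + delta = 105 + (-45) = 60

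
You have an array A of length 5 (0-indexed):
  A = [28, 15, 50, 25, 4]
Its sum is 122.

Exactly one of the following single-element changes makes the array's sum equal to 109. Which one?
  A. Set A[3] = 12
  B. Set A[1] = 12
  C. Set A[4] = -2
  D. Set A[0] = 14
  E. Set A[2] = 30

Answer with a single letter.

Option A: A[3] 25->12, delta=-13, new_sum=122+(-13)=109 <-- matches target
Option B: A[1] 15->12, delta=-3, new_sum=122+(-3)=119
Option C: A[4] 4->-2, delta=-6, new_sum=122+(-6)=116
Option D: A[0] 28->14, delta=-14, new_sum=122+(-14)=108
Option E: A[2] 50->30, delta=-20, new_sum=122+(-20)=102

Answer: A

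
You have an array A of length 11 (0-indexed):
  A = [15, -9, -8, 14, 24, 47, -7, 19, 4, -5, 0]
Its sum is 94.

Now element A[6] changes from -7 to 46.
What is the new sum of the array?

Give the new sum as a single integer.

Old value at index 6: -7
New value at index 6: 46
Delta = 46 - -7 = 53
New sum = old_sum + delta = 94 + (53) = 147

Answer: 147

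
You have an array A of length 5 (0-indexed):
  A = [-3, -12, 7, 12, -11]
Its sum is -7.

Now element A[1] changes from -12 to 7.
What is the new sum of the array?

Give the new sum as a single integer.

Old value at index 1: -12
New value at index 1: 7
Delta = 7 - -12 = 19
New sum = old_sum + delta = -7 + (19) = 12

Answer: 12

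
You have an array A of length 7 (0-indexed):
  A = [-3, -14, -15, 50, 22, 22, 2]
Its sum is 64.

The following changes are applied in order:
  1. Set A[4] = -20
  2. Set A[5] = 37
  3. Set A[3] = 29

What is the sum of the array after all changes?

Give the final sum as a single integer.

Initial sum: 64
Change 1: A[4] 22 -> -20, delta = -42, sum = 22
Change 2: A[5] 22 -> 37, delta = 15, sum = 37
Change 3: A[3] 50 -> 29, delta = -21, sum = 16

Answer: 16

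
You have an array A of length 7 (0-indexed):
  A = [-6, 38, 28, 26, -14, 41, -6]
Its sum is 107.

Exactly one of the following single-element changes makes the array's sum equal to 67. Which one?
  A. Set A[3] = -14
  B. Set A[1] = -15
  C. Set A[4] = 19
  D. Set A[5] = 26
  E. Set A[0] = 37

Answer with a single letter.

Option A: A[3] 26->-14, delta=-40, new_sum=107+(-40)=67 <-- matches target
Option B: A[1] 38->-15, delta=-53, new_sum=107+(-53)=54
Option C: A[4] -14->19, delta=33, new_sum=107+(33)=140
Option D: A[5] 41->26, delta=-15, new_sum=107+(-15)=92
Option E: A[0] -6->37, delta=43, new_sum=107+(43)=150

Answer: A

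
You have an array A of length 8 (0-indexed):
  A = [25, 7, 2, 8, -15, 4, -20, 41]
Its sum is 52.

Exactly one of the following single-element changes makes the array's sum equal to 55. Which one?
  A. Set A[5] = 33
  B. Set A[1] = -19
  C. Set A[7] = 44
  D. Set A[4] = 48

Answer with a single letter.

Answer: C

Derivation:
Option A: A[5] 4->33, delta=29, new_sum=52+(29)=81
Option B: A[1] 7->-19, delta=-26, new_sum=52+(-26)=26
Option C: A[7] 41->44, delta=3, new_sum=52+(3)=55 <-- matches target
Option D: A[4] -15->48, delta=63, new_sum=52+(63)=115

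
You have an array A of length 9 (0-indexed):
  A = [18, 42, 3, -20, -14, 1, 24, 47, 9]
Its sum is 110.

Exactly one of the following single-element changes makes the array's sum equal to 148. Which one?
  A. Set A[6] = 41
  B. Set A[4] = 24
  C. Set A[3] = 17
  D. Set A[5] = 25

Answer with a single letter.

Answer: B

Derivation:
Option A: A[6] 24->41, delta=17, new_sum=110+(17)=127
Option B: A[4] -14->24, delta=38, new_sum=110+(38)=148 <-- matches target
Option C: A[3] -20->17, delta=37, new_sum=110+(37)=147
Option D: A[5] 1->25, delta=24, new_sum=110+(24)=134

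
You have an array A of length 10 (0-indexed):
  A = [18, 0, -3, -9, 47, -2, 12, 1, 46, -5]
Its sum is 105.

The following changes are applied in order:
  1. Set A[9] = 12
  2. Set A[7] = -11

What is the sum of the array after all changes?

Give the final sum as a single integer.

Answer: 110

Derivation:
Initial sum: 105
Change 1: A[9] -5 -> 12, delta = 17, sum = 122
Change 2: A[7] 1 -> -11, delta = -12, sum = 110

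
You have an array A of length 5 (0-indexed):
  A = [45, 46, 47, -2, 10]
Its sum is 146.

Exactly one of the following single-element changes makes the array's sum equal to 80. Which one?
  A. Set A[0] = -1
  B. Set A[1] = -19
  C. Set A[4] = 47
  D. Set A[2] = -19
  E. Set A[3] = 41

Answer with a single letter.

Answer: D

Derivation:
Option A: A[0] 45->-1, delta=-46, new_sum=146+(-46)=100
Option B: A[1] 46->-19, delta=-65, new_sum=146+(-65)=81
Option C: A[4] 10->47, delta=37, new_sum=146+(37)=183
Option D: A[2] 47->-19, delta=-66, new_sum=146+(-66)=80 <-- matches target
Option E: A[3] -2->41, delta=43, new_sum=146+(43)=189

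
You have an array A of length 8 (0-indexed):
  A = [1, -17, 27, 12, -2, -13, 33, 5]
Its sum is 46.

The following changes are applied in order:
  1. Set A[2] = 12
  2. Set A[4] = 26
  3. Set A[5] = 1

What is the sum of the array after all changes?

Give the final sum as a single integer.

Initial sum: 46
Change 1: A[2] 27 -> 12, delta = -15, sum = 31
Change 2: A[4] -2 -> 26, delta = 28, sum = 59
Change 3: A[5] -13 -> 1, delta = 14, sum = 73

Answer: 73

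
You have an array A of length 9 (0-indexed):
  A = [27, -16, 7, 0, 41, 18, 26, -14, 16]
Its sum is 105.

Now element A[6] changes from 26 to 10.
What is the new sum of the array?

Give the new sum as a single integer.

Answer: 89

Derivation:
Old value at index 6: 26
New value at index 6: 10
Delta = 10 - 26 = -16
New sum = old_sum + delta = 105 + (-16) = 89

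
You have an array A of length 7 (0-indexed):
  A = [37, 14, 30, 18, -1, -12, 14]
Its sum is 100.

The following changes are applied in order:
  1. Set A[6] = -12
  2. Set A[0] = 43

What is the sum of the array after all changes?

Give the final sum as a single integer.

Initial sum: 100
Change 1: A[6] 14 -> -12, delta = -26, sum = 74
Change 2: A[0] 37 -> 43, delta = 6, sum = 80

Answer: 80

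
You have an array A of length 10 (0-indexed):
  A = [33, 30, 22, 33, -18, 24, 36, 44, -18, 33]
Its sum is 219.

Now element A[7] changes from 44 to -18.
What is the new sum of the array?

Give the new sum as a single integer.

Old value at index 7: 44
New value at index 7: -18
Delta = -18 - 44 = -62
New sum = old_sum + delta = 219 + (-62) = 157

Answer: 157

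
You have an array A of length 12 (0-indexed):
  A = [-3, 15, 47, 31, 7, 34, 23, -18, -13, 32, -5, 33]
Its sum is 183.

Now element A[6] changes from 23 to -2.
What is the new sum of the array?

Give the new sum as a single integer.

Answer: 158

Derivation:
Old value at index 6: 23
New value at index 6: -2
Delta = -2 - 23 = -25
New sum = old_sum + delta = 183 + (-25) = 158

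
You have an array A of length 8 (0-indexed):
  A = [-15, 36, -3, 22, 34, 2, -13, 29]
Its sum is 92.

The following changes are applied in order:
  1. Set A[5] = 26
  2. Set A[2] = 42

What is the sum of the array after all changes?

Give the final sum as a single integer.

Answer: 161

Derivation:
Initial sum: 92
Change 1: A[5] 2 -> 26, delta = 24, sum = 116
Change 2: A[2] -3 -> 42, delta = 45, sum = 161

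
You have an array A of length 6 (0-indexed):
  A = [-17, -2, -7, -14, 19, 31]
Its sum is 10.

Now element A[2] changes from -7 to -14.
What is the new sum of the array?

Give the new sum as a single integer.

Answer: 3

Derivation:
Old value at index 2: -7
New value at index 2: -14
Delta = -14 - -7 = -7
New sum = old_sum + delta = 10 + (-7) = 3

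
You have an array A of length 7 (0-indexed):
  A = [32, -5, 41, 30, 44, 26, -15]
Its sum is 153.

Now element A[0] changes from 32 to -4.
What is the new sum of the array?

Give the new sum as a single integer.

Answer: 117

Derivation:
Old value at index 0: 32
New value at index 0: -4
Delta = -4 - 32 = -36
New sum = old_sum + delta = 153 + (-36) = 117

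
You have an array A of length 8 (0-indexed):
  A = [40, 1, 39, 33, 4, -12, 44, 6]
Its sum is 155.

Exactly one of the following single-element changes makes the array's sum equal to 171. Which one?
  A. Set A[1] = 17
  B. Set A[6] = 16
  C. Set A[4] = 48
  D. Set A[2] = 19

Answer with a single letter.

Answer: A

Derivation:
Option A: A[1] 1->17, delta=16, new_sum=155+(16)=171 <-- matches target
Option B: A[6] 44->16, delta=-28, new_sum=155+(-28)=127
Option C: A[4] 4->48, delta=44, new_sum=155+(44)=199
Option D: A[2] 39->19, delta=-20, new_sum=155+(-20)=135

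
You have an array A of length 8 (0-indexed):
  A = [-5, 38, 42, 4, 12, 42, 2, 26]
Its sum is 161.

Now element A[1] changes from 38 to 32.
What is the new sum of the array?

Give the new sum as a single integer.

Answer: 155

Derivation:
Old value at index 1: 38
New value at index 1: 32
Delta = 32 - 38 = -6
New sum = old_sum + delta = 161 + (-6) = 155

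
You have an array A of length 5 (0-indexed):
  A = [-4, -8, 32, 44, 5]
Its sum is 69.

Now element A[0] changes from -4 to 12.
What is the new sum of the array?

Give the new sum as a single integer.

Old value at index 0: -4
New value at index 0: 12
Delta = 12 - -4 = 16
New sum = old_sum + delta = 69 + (16) = 85

Answer: 85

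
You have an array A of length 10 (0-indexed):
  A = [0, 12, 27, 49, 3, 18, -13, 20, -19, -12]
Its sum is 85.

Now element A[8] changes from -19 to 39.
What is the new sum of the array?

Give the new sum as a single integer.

Answer: 143

Derivation:
Old value at index 8: -19
New value at index 8: 39
Delta = 39 - -19 = 58
New sum = old_sum + delta = 85 + (58) = 143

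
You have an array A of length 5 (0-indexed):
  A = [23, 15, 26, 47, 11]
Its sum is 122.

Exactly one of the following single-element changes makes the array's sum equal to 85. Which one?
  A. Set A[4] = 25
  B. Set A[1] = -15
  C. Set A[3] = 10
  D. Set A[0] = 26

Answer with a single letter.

Option A: A[4] 11->25, delta=14, new_sum=122+(14)=136
Option B: A[1] 15->-15, delta=-30, new_sum=122+(-30)=92
Option C: A[3] 47->10, delta=-37, new_sum=122+(-37)=85 <-- matches target
Option D: A[0] 23->26, delta=3, new_sum=122+(3)=125

Answer: C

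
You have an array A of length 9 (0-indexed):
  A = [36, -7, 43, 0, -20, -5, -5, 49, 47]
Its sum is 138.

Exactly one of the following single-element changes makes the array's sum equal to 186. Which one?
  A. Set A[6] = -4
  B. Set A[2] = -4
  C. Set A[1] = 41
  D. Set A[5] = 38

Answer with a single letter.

Answer: C

Derivation:
Option A: A[6] -5->-4, delta=1, new_sum=138+(1)=139
Option B: A[2] 43->-4, delta=-47, new_sum=138+(-47)=91
Option C: A[1] -7->41, delta=48, new_sum=138+(48)=186 <-- matches target
Option D: A[5] -5->38, delta=43, new_sum=138+(43)=181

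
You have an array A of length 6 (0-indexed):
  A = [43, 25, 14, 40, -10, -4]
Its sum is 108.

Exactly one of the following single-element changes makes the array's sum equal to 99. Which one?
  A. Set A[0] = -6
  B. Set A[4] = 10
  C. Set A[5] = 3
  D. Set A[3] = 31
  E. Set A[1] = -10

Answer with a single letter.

Answer: D

Derivation:
Option A: A[0] 43->-6, delta=-49, new_sum=108+(-49)=59
Option B: A[4] -10->10, delta=20, new_sum=108+(20)=128
Option C: A[5] -4->3, delta=7, new_sum=108+(7)=115
Option D: A[3] 40->31, delta=-9, new_sum=108+(-9)=99 <-- matches target
Option E: A[1] 25->-10, delta=-35, new_sum=108+(-35)=73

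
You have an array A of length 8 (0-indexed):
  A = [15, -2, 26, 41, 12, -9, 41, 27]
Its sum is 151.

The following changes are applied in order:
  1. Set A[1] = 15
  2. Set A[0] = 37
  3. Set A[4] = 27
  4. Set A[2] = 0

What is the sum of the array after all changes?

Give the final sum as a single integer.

Initial sum: 151
Change 1: A[1] -2 -> 15, delta = 17, sum = 168
Change 2: A[0] 15 -> 37, delta = 22, sum = 190
Change 3: A[4] 12 -> 27, delta = 15, sum = 205
Change 4: A[2] 26 -> 0, delta = -26, sum = 179

Answer: 179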